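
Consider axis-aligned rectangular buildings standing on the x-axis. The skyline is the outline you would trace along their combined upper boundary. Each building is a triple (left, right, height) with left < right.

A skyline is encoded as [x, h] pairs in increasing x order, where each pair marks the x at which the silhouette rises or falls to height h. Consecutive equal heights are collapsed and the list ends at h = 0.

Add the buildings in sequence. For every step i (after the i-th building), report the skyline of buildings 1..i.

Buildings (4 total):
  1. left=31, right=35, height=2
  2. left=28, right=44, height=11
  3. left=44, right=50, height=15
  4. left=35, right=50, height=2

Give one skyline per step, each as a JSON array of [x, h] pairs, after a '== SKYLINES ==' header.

== SKYLINES ==
[[31,2],[35,0]]
[[28,11],[44,0]]
[[28,11],[44,15],[50,0]]
[[28,11],[44,15],[50,0]]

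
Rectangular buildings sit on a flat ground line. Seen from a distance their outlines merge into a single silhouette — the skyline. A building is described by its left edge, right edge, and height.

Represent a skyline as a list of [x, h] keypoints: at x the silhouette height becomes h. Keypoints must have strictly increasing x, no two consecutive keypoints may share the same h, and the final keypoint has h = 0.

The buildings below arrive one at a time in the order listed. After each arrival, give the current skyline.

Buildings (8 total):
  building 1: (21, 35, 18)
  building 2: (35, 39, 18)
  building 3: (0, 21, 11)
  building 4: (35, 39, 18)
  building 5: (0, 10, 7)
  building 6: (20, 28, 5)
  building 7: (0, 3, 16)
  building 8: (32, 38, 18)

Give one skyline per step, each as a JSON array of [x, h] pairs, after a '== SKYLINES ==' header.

== SKYLINES ==
[[21,18],[35,0]]
[[21,18],[39,0]]
[[0,11],[21,18],[39,0]]
[[0,11],[21,18],[39,0]]
[[0,11],[21,18],[39,0]]
[[0,11],[21,18],[39,0]]
[[0,16],[3,11],[21,18],[39,0]]
[[0,16],[3,11],[21,18],[39,0]]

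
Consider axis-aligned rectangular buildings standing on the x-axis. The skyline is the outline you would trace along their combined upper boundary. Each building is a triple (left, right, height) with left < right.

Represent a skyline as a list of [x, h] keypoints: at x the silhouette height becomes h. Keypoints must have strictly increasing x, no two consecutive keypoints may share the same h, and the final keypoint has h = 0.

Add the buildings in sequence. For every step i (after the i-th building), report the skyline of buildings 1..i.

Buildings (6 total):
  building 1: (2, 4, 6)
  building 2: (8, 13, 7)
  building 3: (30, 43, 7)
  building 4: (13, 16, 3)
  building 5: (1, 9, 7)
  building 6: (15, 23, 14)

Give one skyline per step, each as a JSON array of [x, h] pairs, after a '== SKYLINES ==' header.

== SKYLINES ==
[[2,6],[4,0]]
[[2,6],[4,0],[8,7],[13,0]]
[[2,6],[4,0],[8,7],[13,0],[30,7],[43,0]]
[[2,6],[4,0],[8,7],[13,3],[16,0],[30,7],[43,0]]
[[1,7],[13,3],[16,0],[30,7],[43,0]]
[[1,7],[13,3],[15,14],[23,0],[30,7],[43,0]]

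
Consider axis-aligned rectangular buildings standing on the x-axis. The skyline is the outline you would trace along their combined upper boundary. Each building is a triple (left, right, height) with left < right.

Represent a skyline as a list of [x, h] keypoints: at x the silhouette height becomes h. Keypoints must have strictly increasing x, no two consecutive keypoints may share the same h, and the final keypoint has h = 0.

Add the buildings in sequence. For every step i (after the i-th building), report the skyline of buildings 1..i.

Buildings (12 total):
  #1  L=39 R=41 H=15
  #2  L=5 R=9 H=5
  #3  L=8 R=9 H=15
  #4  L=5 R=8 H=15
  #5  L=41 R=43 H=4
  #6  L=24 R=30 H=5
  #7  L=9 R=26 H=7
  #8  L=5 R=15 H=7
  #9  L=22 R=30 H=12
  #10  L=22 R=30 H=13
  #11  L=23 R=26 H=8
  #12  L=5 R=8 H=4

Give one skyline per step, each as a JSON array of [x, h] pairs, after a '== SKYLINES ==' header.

== SKYLINES ==
[[39,15],[41,0]]
[[5,5],[9,0],[39,15],[41,0]]
[[5,5],[8,15],[9,0],[39,15],[41,0]]
[[5,15],[9,0],[39,15],[41,0]]
[[5,15],[9,0],[39,15],[41,4],[43,0]]
[[5,15],[9,0],[24,5],[30,0],[39,15],[41,4],[43,0]]
[[5,15],[9,7],[26,5],[30,0],[39,15],[41,4],[43,0]]
[[5,15],[9,7],[26,5],[30,0],[39,15],[41,4],[43,0]]
[[5,15],[9,7],[22,12],[30,0],[39,15],[41,4],[43,0]]
[[5,15],[9,7],[22,13],[30,0],[39,15],[41,4],[43,0]]
[[5,15],[9,7],[22,13],[30,0],[39,15],[41,4],[43,0]]
[[5,15],[9,7],[22,13],[30,0],[39,15],[41,4],[43,0]]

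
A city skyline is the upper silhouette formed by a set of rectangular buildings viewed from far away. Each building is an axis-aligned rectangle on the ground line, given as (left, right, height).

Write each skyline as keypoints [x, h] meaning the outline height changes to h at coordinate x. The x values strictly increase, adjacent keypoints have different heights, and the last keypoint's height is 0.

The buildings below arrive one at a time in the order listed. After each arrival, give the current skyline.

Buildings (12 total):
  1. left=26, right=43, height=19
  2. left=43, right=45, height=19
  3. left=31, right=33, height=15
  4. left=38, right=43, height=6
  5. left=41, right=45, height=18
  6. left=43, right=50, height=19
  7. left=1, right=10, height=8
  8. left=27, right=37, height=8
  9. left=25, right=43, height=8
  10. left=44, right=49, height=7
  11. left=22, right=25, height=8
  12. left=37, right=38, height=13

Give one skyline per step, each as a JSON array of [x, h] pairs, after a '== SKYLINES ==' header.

== SKYLINES ==
[[26,19],[43,0]]
[[26,19],[45,0]]
[[26,19],[45,0]]
[[26,19],[45,0]]
[[26,19],[45,0]]
[[26,19],[50,0]]
[[1,8],[10,0],[26,19],[50,0]]
[[1,8],[10,0],[26,19],[50,0]]
[[1,8],[10,0],[25,8],[26,19],[50,0]]
[[1,8],[10,0],[25,8],[26,19],[50,0]]
[[1,8],[10,0],[22,8],[26,19],[50,0]]
[[1,8],[10,0],[22,8],[26,19],[50,0]]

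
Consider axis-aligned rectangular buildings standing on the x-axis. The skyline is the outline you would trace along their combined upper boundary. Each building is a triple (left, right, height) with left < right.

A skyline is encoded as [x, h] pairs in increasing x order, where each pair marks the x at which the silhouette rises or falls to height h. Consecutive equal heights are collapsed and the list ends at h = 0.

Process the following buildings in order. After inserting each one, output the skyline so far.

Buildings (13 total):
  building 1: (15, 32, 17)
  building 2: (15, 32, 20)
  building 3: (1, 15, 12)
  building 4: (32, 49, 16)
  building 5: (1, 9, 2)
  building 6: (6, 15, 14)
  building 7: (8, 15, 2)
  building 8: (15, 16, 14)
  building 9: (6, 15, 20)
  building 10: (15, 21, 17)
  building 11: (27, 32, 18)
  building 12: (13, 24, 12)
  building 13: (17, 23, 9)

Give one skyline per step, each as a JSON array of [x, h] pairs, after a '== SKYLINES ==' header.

== SKYLINES ==
[[15,17],[32,0]]
[[15,20],[32,0]]
[[1,12],[15,20],[32,0]]
[[1,12],[15,20],[32,16],[49,0]]
[[1,12],[15,20],[32,16],[49,0]]
[[1,12],[6,14],[15,20],[32,16],[49,0]]
[[1,12],[6,14],[15,20],[32,16],[49,0]]
[[1,12],[6,14],[15,20],[32,16],[49,0]]
[[1,12],[6,20],[32,16],[49,0]]
[[1,12],[6,20],[32,16],[49,0]]
[[1,12],[6,20],[32,16],[49,0]]
[[1,12],[6,20],[32,16],[49,0]]
[[1,12],[6,20],[32,16],[49,0]]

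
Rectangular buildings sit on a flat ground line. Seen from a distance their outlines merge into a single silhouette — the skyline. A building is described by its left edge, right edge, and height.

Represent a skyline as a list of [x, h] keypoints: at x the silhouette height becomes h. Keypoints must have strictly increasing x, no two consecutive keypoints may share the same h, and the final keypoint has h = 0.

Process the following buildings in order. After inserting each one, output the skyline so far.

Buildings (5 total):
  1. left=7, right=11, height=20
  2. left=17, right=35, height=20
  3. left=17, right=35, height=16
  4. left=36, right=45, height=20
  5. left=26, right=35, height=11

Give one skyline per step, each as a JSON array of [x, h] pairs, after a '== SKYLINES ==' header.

== SKYLINES ==
[[7,20],[11,0]]
[[7,20],[11,0],[17,20],[35,0]]
[[7,20],[11,0],[17,20],[35,0]]
[[7,20],[11,0],[17,20],[35,0],[36,20],[45,0]]
[[7,20],[11,0],[17,20],[35,0],[36,20],[45,0]]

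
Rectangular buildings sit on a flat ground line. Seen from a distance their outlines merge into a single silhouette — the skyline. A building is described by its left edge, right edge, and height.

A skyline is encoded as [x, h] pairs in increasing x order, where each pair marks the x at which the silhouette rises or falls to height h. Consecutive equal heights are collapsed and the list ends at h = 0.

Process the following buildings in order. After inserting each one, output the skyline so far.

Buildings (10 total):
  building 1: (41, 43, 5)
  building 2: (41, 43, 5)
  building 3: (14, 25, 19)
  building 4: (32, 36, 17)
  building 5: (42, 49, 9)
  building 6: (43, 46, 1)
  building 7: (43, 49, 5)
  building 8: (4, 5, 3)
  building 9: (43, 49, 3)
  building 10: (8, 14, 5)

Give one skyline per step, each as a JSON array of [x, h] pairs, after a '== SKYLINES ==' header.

== SKYLINES ==
[[41,5],[43,0]]
[[41,5],[43,0]]
[[14,19],[25,0],[41,5],[43,0]]
[[14,19],[25,0],[32,17],[36,0],[41,5],[43,0]]
[[14,19],[25,0],[32,17],[36,0],[41,5],[42,9],[49,0]]
[[14,19],[25,0],[32,17],[36,0],[41,5],[42,9],[49,0]]
[[14,19],[25,0],[32,17],[36,0],[41,5],[42,9],[49,0]]
[[4,3],[5,0],[14,19],[25,0],[32,17],[36,0],[41,5],[42,9],[49,0]]
[[4,3],[5,0],[14,19],[25,0],[32,17],[36,0],[41,5],[42,9],[49,0]]
[[4,3],[5,0],[8,5],[14,19],[25,0],[32,17],[36,0],[41,5],[42,9],[49,0]]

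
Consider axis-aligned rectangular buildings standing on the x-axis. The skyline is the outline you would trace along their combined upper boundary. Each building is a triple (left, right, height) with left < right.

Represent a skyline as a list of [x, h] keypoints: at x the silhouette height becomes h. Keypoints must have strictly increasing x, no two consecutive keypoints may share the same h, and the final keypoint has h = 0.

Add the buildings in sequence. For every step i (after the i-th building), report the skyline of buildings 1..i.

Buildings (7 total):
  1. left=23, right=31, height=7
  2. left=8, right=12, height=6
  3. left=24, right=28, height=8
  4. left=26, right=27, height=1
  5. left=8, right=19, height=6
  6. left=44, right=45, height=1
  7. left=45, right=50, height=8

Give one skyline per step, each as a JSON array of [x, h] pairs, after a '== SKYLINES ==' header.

== SKYLINES ==
[[23,7],[31,0]]
[[8,6],[12,0],[23,7],[31,0]]
[[8,6],[12,0],[23,7],[24,8],[28,7],[31,0]]
[[8,6],[12,0],[23,7],[24,8],[28,7],[31,0]]
[[8,6],[19,0],[23,7],[24,8],[28,7],[31,0]]
[[8,6],[19,0],[23,7],[24,8],[28,7],[31,0],[44,1],[45,0]]
[[8,6],[19,0],[23,7],[24,8],[28,7],[31,0],[44,1],[45,8],[50,0]]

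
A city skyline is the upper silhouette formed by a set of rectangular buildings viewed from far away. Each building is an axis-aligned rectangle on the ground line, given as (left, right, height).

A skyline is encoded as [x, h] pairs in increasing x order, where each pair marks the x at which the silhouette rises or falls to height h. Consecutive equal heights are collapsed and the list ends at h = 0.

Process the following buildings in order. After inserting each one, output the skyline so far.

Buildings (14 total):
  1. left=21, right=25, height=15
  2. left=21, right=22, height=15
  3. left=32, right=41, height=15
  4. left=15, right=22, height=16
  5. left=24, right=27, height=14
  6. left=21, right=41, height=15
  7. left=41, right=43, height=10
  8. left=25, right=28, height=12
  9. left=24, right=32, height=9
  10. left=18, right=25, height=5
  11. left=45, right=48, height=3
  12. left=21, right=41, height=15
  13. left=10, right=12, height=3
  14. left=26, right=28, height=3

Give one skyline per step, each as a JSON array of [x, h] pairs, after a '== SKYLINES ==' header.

== SKYLINES ==
[[21,15],[25,0]]
[[21,15],[25,0]]
[[21,15],[25,0],[32,15],[41,0]]
[[15,16],[22,15],[25,0],[32,15],[41,0]]
[[15,16],[22,15],[25,14],[27,0],[32,15],[41,0]]
[[15,16],[22,15],[41,0]]
[[15,16],[22,15],[41,10],[43,0]]
[[15,16],[22,15],[41,10],[43,0]]
[[15,16],[22,15],[41,10],[43,0]]
[[15,16],[22,15],[41,10],[43,0]]
[[15,16],[22,15],[41,10],[43,0],[45,3],[48,0]]
[[15,16],[22,15],[41,10],[43,0],[45,3],[48,0]]
[[10,3],[12,0],[15,16],[22,15],[41,10],[43,0],[45,3],[48,0]]
[[10,3],[12,0],[15,16],[22,15],[41,10],[43,0],[45,3],[48,0]]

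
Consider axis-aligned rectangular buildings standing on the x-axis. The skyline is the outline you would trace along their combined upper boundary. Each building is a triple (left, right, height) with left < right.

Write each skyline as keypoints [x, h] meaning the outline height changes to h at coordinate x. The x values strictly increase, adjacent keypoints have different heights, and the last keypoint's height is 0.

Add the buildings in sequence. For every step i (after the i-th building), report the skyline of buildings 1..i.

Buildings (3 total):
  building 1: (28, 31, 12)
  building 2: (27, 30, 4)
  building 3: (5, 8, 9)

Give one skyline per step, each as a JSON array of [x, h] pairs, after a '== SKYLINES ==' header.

== SKYLINES ==
[[28,12],[31,0]]
[[27,4],[28,12],[31,0]]
[[5,9],[8,0],[27,4],[28,12],[31,0]]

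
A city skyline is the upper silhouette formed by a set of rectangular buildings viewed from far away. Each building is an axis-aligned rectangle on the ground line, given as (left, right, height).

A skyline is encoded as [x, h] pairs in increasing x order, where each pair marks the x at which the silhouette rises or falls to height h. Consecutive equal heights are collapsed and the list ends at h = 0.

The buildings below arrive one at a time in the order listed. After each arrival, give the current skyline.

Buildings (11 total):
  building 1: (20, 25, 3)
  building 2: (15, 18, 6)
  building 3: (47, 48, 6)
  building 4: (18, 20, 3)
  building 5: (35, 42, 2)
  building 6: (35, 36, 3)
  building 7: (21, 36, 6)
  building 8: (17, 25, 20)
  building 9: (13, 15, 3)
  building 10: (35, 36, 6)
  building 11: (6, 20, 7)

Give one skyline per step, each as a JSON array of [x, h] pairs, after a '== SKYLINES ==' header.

== SKYLINES ==
[[20,3],[25,0]]
[[15,6],[18,0],[20,3],[25,0]]
[[15,6],[18,0],[20,3],[25,0],[47,6],[48,0]]
[[15,6],[18,3],[25,0],[47,6],[48,0]]
[[15,6],[18,3],[25,0],[35,2],[42,0],[47,6],[48,0]]
[[15,6],[18,3],[25,0],[35,3],[36,2],[42,0],[47,6],[48,0]]
[[15,6],[18,3],[21,6],[36,2],[42,0],[47,6],[48,0]]
[[15,6],[17,20],[25,6],[36,2],[42,0],[47,6],[48,0]]
[[13,3],[15,6],[17,20],[25,6],[36,2],[42,0],[47,6],[48,0]]
[[13,3],[15,6],[17,20],[25,6],[36,2],[42,0],[47,6],[48,0]]
[[6,7],[17,20],[25,6],[36,2],[42,0],[47,6],[48,0]]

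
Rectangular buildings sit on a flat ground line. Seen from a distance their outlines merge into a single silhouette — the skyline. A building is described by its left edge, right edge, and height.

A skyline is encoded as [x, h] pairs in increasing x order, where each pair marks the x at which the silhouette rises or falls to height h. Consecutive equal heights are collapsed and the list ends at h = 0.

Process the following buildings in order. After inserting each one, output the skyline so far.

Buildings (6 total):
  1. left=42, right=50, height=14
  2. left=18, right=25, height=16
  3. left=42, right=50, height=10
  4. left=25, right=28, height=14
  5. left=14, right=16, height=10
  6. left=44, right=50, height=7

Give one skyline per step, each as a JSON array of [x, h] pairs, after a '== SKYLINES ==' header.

== SKYLINES ==
[[42,14],[50,0]]
[[18,16],[25,0],[42,14],[50,0]]
[[18,16],[25,0],[42,14],[50,0]]
[[18,16],[25,14],[28,0],[42,14],[50,0]]
[[14,10],[16,0],[18,16],[25,14],[28,0],[42,14],[50,0]]
[[14,10],[16,0],[18,16],[25,14],[28,0],[42,14],[50,0]]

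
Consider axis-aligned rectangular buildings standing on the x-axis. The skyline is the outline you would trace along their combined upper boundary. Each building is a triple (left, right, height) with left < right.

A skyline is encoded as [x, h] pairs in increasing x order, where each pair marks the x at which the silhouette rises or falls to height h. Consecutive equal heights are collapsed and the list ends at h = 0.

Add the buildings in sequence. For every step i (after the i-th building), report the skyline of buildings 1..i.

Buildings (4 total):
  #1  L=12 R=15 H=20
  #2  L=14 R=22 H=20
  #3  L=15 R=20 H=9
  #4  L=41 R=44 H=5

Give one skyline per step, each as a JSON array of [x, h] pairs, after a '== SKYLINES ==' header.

== SKYLINES ==
[[12,20],[15,0]]
[[12,20],[22,0]]
[[12,20],[22,0]]
[[12,20],[22,0],[41,5],[44,0]]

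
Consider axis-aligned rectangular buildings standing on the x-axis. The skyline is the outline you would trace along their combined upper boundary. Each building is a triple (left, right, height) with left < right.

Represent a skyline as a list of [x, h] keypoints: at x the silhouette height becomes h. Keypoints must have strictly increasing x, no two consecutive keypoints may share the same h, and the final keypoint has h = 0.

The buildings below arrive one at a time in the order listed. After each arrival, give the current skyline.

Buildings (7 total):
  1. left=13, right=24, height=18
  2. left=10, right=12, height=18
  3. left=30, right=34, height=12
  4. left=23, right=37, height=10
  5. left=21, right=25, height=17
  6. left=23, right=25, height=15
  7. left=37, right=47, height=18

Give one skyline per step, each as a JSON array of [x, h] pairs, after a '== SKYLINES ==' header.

== SKYLINES ==
[[13,18],[24,0]]
[[10,18],[12,0],[13,18],[24,0]]
[[10,18],[12,0],[13,18],[24,0],[30,12],[34,0]]
[[10,18],[12,0],[13,18],[24,10],[30,12],[34,10],[37,0]]
[[10,18],[12,0],[13,18],[24,17],[25,10],[30,12],[34,10],[37,0]]
[[10,18],[12,0],[13,18],[24,17],[25,10],[30,12],[34,10],[37,0]]
[[10,18],[12,0],[13,18],[24,17],[25,10],[30,12],[34,10],[37,18],[47,0]]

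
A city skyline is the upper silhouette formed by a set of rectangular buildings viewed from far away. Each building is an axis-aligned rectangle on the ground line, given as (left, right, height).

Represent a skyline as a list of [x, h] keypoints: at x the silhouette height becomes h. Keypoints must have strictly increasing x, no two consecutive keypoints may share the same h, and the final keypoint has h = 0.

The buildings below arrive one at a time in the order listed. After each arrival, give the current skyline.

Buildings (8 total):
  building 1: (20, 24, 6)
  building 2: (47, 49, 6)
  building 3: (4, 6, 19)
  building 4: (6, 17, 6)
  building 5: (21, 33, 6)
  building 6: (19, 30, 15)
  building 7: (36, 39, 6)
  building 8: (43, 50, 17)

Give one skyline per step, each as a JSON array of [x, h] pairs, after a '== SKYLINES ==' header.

== SKYLINES ==
[[20,6],[24,0]]
[[20,6],[24,0],[47,6],[49,0]]
[[4,19],[6,0],[20,6],[24,0],[47,6],[49,0]]
[[4,19],[6,6],[17,0],[20,6],[24,0],[47,6],[49,0]]
[[4,19],[6,6],[17,0],[20,6],[33,0],[47,6],[49,0]]
[[4,19],[6,6],[17,0],[19,15],[30,6],[33,0],[47,6],[49,0]]
[[4,19],[6,6],[17,0],[19,15],[30,6],[33,0],[36,6],[39,0],[47,6],[49,0]]
[[4,19],[6,6],[17,0],[19,15],[30,6],[33,0],[36,6],[39,0],[43,17],[50,0]]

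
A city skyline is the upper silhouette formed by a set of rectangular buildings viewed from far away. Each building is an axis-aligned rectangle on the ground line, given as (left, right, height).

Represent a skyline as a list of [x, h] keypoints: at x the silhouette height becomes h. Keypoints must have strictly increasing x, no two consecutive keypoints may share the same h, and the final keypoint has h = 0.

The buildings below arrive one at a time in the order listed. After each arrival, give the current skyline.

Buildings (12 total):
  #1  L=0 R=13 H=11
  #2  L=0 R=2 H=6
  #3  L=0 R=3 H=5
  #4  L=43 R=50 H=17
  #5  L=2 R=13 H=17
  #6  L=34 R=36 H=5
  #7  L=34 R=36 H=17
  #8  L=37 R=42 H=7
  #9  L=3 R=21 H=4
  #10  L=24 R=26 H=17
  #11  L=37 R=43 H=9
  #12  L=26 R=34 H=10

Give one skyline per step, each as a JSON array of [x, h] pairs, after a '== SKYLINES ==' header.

== SKYLINES ==
[[0,11],[13,0]]
[[0,11],[13,0]]
[[0,11],[13,0]]
[[0,11],[13,0],[43,17],[50,0]]
[[0,11],[2,17],[13,0],[43,17],[50,0]]
[[0,11],[2,17],[13,0],[34,5],[36,0],[43,17],[50,0]]
[[0,11],[2,17],[13,0],[34,17],[36,0],[43,17],[50,0]]
[[0,11],[2,17],[13,0],[34,17],[36,0],[37,7],[42,0],[43,17],[50,0]]
[[0,11],[2,17],[13,4],[21,0],[34,17],[36,0],[37,7],[42,0],[43,17],[50,0]]
[[0,11],[2,17],[13,4],[21,0],[24,17],[26,0],[34,17],[36,0],[37,7],[42,0],[43,17],[50,0]]
[[0,11],[2,17],[13,4],[21,0],[24,17],[26,0],[34,17],[36,0],[37,9],[43,17],[50,0]]
[[0,11],[2,17],[13,4],[21,0],[24,17],[26,10],[34,17],[36,0],[37,9],[43,17],[50,0]]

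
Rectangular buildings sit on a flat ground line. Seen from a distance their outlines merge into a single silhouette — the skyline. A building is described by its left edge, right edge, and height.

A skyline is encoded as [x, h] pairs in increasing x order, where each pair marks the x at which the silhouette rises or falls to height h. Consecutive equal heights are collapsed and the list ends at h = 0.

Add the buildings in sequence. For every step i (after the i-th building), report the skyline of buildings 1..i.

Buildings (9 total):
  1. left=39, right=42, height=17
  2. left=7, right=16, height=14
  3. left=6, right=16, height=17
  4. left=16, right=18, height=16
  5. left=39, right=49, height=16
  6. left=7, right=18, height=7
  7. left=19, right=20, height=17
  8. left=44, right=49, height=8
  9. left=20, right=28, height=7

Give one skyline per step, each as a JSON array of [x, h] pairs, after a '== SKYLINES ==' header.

== SKYLINES ==
[[39,17],[42,0]]
[[7,14],[16,0],[39,17],[42,0]]
[[6,17],[16,0],[39,17],[42,0]]
[[6,17],[16,16],[18,0],[39,17],[42,0]]
[[6,17],[16,16],[18,0],[39,17],[42,16],[49,0]]
[[6,17],[16,16],[18,0],[39,17],[42,16],[49,0]]
[[6,17],[16,16],[18,0],[19,17],[20,0],[39,17],[42,16],[49,0]]
[[6,17],[16,16],[18,0],[19,17],[20,0],[39,17],[42,16],[49,0]]
[[6,17],[16,16],[18,0],[19,17],[20,7],[28,0],[39,17],[42,16],[49,0]]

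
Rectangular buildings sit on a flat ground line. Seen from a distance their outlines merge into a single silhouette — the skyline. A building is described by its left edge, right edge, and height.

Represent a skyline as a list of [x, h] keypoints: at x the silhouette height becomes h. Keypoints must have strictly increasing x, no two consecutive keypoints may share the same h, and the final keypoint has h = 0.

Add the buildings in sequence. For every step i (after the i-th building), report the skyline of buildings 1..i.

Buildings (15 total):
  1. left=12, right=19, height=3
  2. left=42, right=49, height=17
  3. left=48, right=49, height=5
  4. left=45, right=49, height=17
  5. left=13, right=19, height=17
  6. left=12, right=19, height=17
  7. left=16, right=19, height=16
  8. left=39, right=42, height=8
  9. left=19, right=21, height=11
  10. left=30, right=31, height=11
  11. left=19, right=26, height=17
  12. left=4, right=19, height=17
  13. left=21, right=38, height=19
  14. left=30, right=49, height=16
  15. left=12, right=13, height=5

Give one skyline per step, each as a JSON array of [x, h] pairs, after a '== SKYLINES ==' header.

== SKYLINES ==
[[12,3],[19,0]]
[[12,3],[19,0],[42,17],[49,0]]
[[12,3],[19,0],[42,17],[49,0]]
[[12,3],[19,0],[42,17],[49,0]]
[[12,3],[13,17],[19,0],[42,17],[49,0]]
[[12,17],[19,0],[42,17],[49,0]]
[[12,17],[19,0],[42,17],[49,0]]
[[12,17],[19,0],[39,8],[42,17],[49,0]]
[[12,17],[19,11],[21,0],[39,8],[42,17],[49,0]]
[[12,17],[19,11],[21,0],[30,11],[31,0],[39,8],[42,17],[49,0]]
[[12,17],[26,0],[30,11],[31,0],[39,8],[42,17],[49,0]]
[[4,17],[26,0],[30,11],[31,0],[39,8],[42,17],[49,0]]
[[4,17],[21,19],[38,0],[39,8],[42,17],[49,0]]
[[4,17],[21,19],[38,16],[42,17],[49,0]]
[[4,17],[21,19],[38,16],[42,17],[49,0]]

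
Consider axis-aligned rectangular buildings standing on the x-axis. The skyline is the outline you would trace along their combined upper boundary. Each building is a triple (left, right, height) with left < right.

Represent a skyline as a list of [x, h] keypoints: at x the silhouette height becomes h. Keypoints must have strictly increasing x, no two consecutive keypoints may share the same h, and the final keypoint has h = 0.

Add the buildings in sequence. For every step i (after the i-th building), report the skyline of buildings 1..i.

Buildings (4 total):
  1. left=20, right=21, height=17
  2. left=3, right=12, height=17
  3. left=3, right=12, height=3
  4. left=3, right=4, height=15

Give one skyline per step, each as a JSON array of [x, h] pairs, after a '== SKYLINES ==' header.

== SKYLINES ==
[[20,17],[21,0]]
[[3,17],[12,0],[20,17],[21,0]]
[[3,17],[12,0],[20,17],[21,0]]
[[3,17],[12,0],[20,17],[21,0]]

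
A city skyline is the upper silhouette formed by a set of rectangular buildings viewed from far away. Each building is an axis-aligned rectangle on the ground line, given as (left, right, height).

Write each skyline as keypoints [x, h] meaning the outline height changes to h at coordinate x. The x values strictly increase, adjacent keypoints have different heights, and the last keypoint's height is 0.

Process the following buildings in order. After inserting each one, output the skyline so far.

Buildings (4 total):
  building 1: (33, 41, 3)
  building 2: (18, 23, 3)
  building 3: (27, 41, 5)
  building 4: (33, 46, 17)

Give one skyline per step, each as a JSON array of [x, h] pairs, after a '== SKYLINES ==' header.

== SKYLINES ==
[[33,3],[41,0]]
[[18,3],[23,0],[33,3],[41,0]]
[[18,3],[23,0],[27,5],[41,0]]
[[18,3],[23,0],[27,5],[33,17],[46,0]]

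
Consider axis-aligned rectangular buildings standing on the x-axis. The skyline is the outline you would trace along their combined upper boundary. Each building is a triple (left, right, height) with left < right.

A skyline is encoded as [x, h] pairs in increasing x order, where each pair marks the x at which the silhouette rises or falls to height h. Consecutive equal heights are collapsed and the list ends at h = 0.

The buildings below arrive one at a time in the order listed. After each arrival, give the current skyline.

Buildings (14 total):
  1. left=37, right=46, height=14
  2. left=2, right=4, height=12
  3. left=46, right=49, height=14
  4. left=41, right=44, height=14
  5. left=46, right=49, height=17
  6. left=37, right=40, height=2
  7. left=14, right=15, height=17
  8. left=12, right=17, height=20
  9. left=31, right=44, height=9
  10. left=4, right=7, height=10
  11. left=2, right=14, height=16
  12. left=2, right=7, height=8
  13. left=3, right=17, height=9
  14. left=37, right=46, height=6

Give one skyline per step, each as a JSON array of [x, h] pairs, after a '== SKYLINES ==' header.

== SKYLINES ==
[[37,14],[46,0]]
[[2,12],[4,0],[37,14],[46,0]]
[[2,12],[4,0],[37,14],[49,0]]
[[2,12],[4,0],[37,14],[49,0]]
[[2,12],[4,0],[37,14],[46,17],[49,0]]
[[2,12],[4,0],[37,14],[46,17],[49,0]]
[[2,12],[4,0],[14,17],[15,0],[37,14],[46,17],[49,0]]
[[2,12],[4,0],[12,20],[17,0],[37,14],[46,17],[49,0]]
[[2,12],[4,0],[12,20],[17,0],[31,9],[37,14],[46,17],[49,0]]
[[2,12],[4,10],[7,0],[12,20],[17,0],[31,9],[37,14],[46,17],[49,0]]
[[2,16],[12,20],[17,0],[31,9],[37,14],[46,17],[49,0]]
[[2,16],[12,20],[17,0],[31,9],[37,14],[46,17],[49,0]]
[[2,16],[12,20],[17,0],[31,9],[37,14],[46,17],[49,0]]
[[2,16],[12,20],[17,0],[31,9],[37,14],[46,17],[49,0]]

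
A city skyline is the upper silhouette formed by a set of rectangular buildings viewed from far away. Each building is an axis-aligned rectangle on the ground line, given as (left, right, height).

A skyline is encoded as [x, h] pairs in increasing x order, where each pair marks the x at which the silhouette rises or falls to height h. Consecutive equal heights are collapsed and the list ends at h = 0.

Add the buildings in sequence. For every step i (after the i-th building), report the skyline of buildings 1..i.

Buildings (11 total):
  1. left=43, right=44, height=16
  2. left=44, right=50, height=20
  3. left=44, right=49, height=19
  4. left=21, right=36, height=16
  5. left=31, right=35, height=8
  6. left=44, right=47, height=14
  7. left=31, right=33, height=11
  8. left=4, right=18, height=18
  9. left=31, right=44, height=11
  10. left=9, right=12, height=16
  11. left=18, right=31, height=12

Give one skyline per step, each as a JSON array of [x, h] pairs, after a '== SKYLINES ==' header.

== SKYLINES ==
[[43,16],[44,0]]
[[43,16],[44,20],[50,0]]
[[43,16],[44,20],[50,0]]
[[21,16],[36,0],[43,16],[44,20],[50,0]]
[[21,16],[36,0],[43,16],[44,20],[50,0]]
[[21,16],[36,0],[43,16],[44,20],[50,0]]
[[21,16],[36,0],[43,16],[44,20],[50,0]]
[[4,18],[18,0],[21,16],[36,0],[43,16],[44,20],[50,0]]
[[4,18],[18,0],[21,16],[36,11],[43,16],[44,20],[50,0]]
[[4,18],[18,0],[21,16],[36,11],[43,16],[44,20],[50,0]]
[[4,18],[18,12],[21,16],[36,11],[43,16],[44,20],[50,0]]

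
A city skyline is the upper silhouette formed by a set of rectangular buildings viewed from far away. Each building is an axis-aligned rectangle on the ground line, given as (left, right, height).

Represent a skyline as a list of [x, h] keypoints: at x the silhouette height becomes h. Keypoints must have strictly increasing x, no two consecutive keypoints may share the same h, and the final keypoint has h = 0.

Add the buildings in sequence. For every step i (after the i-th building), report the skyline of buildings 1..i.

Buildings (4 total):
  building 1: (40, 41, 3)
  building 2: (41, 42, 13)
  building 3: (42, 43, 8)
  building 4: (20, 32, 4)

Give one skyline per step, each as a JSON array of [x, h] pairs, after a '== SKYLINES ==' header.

== SKYLINES ==
[[40,3],[41,0]]
[[40,3],[41,13],[42,0]]
[[40,3],[41,13],[42,8],[43,0]]
[[20,4],[32,0],[40,3],[41,13],[42,8],[43,0]]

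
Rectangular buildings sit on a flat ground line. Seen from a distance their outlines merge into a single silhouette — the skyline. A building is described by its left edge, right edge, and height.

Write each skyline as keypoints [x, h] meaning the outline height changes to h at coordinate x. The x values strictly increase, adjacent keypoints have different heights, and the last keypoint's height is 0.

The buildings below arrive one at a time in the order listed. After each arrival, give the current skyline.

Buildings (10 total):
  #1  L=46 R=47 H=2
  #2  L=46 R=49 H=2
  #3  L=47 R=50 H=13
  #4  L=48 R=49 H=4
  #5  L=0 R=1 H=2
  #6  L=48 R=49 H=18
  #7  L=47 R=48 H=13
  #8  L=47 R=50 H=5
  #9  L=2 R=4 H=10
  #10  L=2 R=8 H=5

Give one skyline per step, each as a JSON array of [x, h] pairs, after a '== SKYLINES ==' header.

== SKYLINES ==
[[46,2],[47,0]]
[[46,2],[49,0]]
[[46,2],[47,13],[50,0]]
[[46,2],[47,13],[50,0]]
[[0,2],[1,0],[46,2],[47,13],[50,0]]
[[0,2],[1,0],[46,2],[47,13],[48,18],[49,13],[50,0]]
[[0,2],[1,0],[46,2],[47,13],[48,18],[49,13],[50,0]]
[[0,2],[1,0],[46,2],[47,13],[48,18],[49,13],[50,0]]
[[0,2],[1,0],[2,10],[4,0],[46,2],[47,13],[48,18],[49,13],[50,0]]
[[0,2],[1,0],[2,10],[4,5],[8,0],[46,2],[47,13],[48,18],[49,13],[50,0]]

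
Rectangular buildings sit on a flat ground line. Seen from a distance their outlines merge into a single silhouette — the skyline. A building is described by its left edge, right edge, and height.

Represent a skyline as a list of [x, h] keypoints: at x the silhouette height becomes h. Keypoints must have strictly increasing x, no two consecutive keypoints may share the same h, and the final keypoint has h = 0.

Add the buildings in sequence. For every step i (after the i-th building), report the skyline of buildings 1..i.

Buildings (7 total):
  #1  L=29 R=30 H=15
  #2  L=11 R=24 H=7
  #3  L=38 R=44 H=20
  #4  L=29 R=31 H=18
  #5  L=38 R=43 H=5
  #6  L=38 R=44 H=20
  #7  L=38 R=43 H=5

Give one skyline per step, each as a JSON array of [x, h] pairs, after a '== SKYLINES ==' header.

== SKYLINES ==
[[29,15],[30,0]]
[[11,7],[24,0],[29,15],[30,0]]
[[11,7],[24,0],[29,15],[30,0],[38,20],[44,0]]
[[11,7],[24,0],[29,18],[31,0],[38,20],[44,0]]
[[11,7],[24,0],[29,18],[31,0],[38,20],[44,0]]
[[11,7],[24,0],[29,18],[31,0],[38,20],[44,0]]
[[11,7],[24,0],[29,18],[31,0],[38,20],[44,0]]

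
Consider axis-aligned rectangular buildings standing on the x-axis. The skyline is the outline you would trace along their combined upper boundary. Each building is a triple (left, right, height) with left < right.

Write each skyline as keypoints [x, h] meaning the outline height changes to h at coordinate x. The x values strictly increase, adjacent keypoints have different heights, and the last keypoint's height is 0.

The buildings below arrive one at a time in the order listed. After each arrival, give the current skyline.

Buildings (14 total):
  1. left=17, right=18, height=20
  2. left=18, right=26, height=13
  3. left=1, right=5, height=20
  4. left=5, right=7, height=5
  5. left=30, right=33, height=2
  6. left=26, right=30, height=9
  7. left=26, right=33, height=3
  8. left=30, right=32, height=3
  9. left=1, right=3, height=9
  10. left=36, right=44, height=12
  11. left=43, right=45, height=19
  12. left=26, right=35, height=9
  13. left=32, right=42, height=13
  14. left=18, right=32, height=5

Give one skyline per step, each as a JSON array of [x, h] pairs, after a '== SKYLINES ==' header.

== SKYLINES ==
[[17,20],[18,0]]
[[17,20],[18,13],[26,0]]
[[1,20],[5,0],[17,20],[18,13],[26,0]]
[[1,20],[5,5],[7,0],[17,20],[18,13],[26,0]]
[[1,20],[5,5],[7,0],[17,20],[18,13],[26,0],[30,2],[33,0]]
[[1,20],[5,5],[7,0],[17,20],[18,13],[26,9],[30,2],[33,0]]
[[1,20],[5,5],[7,0],[17,20],[18,13],[26,9],[30,3],[33,0]]
[[1,20],[5,5],[7,0],[17,20],[18,13],[26,9],[30,3],[33,0]]
[[1,20],[5,5],[7,0],[17,20],[18,13],[26,9],[30,3],[33,0]]
[[1,20],[5,5],[7,0],[17,20],[18,13],[26,9],[30,3],[33,0],[36,12],[44,0]]
[[1,20],[5,5],[7,0],[17,20],[18,13],[26,9],[30,3],[33,0],[36,12],[43,19],[45,0]]
[[1,20],[5,5],[7,0],[17,20],[18,13],[26,9],[35,0],[36,12],[43,19],[45,0]]
[[1,20],[5,5],[7,0],[17,20],[18,13],[26,9],[32,13],[42,12],[43,19],[45,0]]
[[1,20],[5,5],[7,0],[17,20],[18,13],[26,9],[32,13],[42,12],[43,19],[45,0]]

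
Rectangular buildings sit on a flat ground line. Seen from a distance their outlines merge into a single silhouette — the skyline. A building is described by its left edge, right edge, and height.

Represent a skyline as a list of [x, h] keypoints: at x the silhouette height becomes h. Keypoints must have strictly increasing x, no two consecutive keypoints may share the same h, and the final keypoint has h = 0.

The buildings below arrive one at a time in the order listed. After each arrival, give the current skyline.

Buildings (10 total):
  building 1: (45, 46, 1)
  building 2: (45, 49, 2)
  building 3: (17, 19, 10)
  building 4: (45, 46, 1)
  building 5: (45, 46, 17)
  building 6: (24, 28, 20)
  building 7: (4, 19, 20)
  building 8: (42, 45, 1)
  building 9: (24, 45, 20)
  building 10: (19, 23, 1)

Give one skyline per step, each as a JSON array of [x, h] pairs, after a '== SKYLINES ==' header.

== SKYLINES ==
[[45,1],[46,0]]
[[45,2],[49,0]]
[[17,10],[19,0],[45,2],[49,0]]
[[17,10],[19,0],[45,2],[49,0]]
[[17,10],[19,0],[45,17],[46,2],[49,0]]
[[17,10],[19,0],[24,20],[28,0],[45,17],[46,2],[49,0]]
[[4,20],[19,0],[24,20],[28,0],[45,17],[46,2],[49,0]]
[[4,20],[19,0],[24,20],[28,0],[42,1],[45,17],[46,2],[49,0]]
[[4,20],[19,0],[24,20],[45,17],[46,2],[49,0]]
[[4,20],[19,1],[23,0],[24,20],[45,17],[46,2],[49,0]]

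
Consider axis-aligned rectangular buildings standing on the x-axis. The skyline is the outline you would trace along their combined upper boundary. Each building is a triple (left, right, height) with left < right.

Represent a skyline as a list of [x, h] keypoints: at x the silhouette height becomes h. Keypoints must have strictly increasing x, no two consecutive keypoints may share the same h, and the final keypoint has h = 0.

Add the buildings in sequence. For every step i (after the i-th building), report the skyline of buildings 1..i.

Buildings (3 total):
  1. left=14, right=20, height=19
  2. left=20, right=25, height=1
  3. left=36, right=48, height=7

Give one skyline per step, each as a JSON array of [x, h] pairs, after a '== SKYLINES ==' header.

== SKYLINES ==
[[14,19],[20,0]]
[[14,19],[20,1],[25,0]]
[[14,19],[20,1],[25,0],[36,7],[48,0]]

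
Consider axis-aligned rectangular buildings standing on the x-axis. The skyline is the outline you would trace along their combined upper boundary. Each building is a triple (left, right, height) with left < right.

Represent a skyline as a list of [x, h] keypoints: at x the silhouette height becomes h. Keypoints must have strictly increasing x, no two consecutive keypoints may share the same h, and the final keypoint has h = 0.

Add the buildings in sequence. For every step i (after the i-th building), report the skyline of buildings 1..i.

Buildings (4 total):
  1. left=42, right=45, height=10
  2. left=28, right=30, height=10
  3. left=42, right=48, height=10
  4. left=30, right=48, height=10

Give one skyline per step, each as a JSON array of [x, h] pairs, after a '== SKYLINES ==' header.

== SKYLINES ==
[[42,10],[45,0]]
[[28,10],[30,0],[42,10],[45,0]]
[[28,10],[30,0],[42,10],[48,0]]
[[28,10],[48,0]]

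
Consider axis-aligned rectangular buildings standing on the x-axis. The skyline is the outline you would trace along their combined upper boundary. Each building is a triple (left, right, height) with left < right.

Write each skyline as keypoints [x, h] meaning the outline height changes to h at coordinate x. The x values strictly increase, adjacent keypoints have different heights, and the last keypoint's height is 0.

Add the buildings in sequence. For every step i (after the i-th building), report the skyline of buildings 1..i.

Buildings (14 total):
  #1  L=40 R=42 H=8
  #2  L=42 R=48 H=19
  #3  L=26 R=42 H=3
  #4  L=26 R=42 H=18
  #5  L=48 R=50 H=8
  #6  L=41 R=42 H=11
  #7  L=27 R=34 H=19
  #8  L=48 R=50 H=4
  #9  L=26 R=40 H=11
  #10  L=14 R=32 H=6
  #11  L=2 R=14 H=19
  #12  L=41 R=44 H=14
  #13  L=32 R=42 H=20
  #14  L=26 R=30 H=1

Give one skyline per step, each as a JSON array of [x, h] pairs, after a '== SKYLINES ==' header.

== SKYLINES ==
[[40,8],[42,0]]
[[40,8],[42,19],[48,0]]
[[26,3],[40,8],[42,19],[48,0]]
[[26,18],[42,19],[48,0]]
[[26,18],[42,19],[48,8],[50,0]]
[[26,18],[42,19],[48,8],[50,0]]
[[26,18],[27,19],[34,18],[42,19],[48,8],[50,0]]
[[26,18],[27,19],[34,18],[42,19],[48,8],[50,0]]
[[26,18],[27,19],[34,18],[42,19],[48,8],[50,0]]
[[14,6],[26,18],[27,19],[34,18],[42,19],[48,8],[50,0]]
[[2,19],[14,6],[26,18],[27,19],[34,18],[42,19],[48,8],[50,0]]
[[2,19],[14,6],[26,18],[27,19],[34,18],[42,19],[48,8],[50,0]]
[[2,19],[14,6],[26,18],[27,19],[32,20],[42,19],[48,8],[50,0]]
[[2,19],[14,6],[26,18],[27,19],[32,20],[42,19],[48,8],[50,0]]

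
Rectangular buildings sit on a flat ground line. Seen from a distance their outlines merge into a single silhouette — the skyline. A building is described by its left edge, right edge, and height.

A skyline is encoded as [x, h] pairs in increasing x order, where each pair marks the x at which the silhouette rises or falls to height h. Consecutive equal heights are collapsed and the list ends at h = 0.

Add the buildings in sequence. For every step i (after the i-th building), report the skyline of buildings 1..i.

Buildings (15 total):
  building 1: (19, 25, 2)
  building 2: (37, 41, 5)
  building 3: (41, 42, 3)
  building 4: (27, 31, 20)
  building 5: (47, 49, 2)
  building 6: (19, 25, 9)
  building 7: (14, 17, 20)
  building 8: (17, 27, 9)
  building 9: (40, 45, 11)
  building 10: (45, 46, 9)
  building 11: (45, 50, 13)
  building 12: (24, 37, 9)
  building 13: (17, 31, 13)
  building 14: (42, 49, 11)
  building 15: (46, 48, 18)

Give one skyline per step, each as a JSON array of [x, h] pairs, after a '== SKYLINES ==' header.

== SKYLINES ==
[[19,2],[25,0]]
[[19,2],[25,0],[37,5],[41,0]]
[[19,2],[25,0],[37,5],[41,3],[42,0]]
[[19,2],[25,0],[27,20],[31,0],[37,5],[41,3],[42,0]]
[[19,2],[25,0],[27,20],[31,0],[37,5],[41,3],[42,0],[47,2],[49,0]]
[[19,9],[25,0],[27,20],[31,0],[37,5],[41,3],[42,0],[47,2],[49,0]]
[[14,20],[17,0],[19,9],[25,0],[27,20],[31,0],[37,5],[41,3],[42,0],[47,2],[49,0]]
[[14,20],[17,9],[27,20],[31,0],[37,5],[41,3],[42,0],[47,2],[49,0]]
[[14,20],[17,9],[27,20],[31,0],[37,5],[40,11],[45,0],[47,2],[49,0]]
[[14,20],[17,9],[27,20],[31,0],[37,5],[40,11],[45,9],[46,0],[47,2],[49,0]]
[[14,20],[17,9],[27,20],[31,0],[37,5],[40,11],[45,13],[50,0]]
[[14,20],[17,9],[27,20],[31,9],[37,5],[40,11],[45,13],[50,0]]
[[14,20],[17,13],[27,20],[31,9],[37,5],[40,11],[45,13],[50,0]]
[[14,20],[17,13],[27,20],[31,9],[37,5],[40,11],[45,13],[50,0]]
[[14,20],[17,13],[27,20],[31,9],[37,5],[40,11],[45,13],[46,18],[48,13],[50,0]]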